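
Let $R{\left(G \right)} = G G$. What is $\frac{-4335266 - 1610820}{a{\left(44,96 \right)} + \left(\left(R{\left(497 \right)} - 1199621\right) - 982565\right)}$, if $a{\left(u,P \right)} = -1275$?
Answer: $\frac{2973043}{968226} \approx 3.0706$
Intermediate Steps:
$R{\left(G \right)} = G^{2}$
$\frac{-4335266 - 1610820}{a{\left(44,96 \right)} + \left(\left(R{\left(497 \right)} - 1199621\right) - 982565\right)} = \frac{-4335266 - 1610820}{-1275 - \left(2182186 - 247009\right)} = - \frac{5946086}{-1275 + \left(\left(247009 - 1199621\right) - 982565\right)} = - \frac{5946086}{-1275 - 1935177} = - \frac{5946086}{-1936452} = \left(-5946086\right) \left(- \frac{1}{1936452}\right) = \frac{2973043}{968226}$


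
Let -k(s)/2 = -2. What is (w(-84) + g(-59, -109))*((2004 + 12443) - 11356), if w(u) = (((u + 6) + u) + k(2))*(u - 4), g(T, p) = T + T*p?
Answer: 62673116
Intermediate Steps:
k(s) = 4 (k(s) = -2*(-2) = 4)
w(u) = (-4 + u)*(10 + 2*u) (w(u) = (((u + 6) + u) + 4)*(u - 4) = (((6 + u) + u) + 4)*(-4 + u) = ((6 + 2*u) + 4)*(-4 + u) = (10 + 2*u)*(-4 + u) = (-4 + u)*(10 + 2*u))
(w(-84) + g(-59, -109))*((2004 + 12443) - 11356) = ((-40 + 2*(-84) + 2*(-84)²) - 59*(1 - 109))*((2004 + 12443) - 11356) = ((-40 - 168 + 2*7056) - 59*(-108))*(14447 - 11356) = ((-40 - 168 + 14112) + 6372)*3091 = (13904 + 6372)*3091 = 20276*3091 = 62673116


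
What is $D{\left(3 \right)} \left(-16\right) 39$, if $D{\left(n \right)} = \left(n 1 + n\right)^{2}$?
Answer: $-22464$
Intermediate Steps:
$D{\left(n \right)} = 4 n^{2}$ ($D{\left(n \right)} = \left(n + n\right)^{2} = \left(2 n\right)^{2} = 4 n^{2}$)
$D{\left(3 \right)} \left(-16\right) 39 = 4 \cdot 3^{2} \left(-16\right) 39 = 4 \cdot 9 \left(-16\right) 39 = 36 \left(-16\right) 39 = \left(-576\right) 39 = -22464$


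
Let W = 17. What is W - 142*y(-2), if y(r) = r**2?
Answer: -551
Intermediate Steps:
W - 142*y(-2) = 17 - 142*(-2)**2 = 17 - 142*4 = 17 - 568 = -551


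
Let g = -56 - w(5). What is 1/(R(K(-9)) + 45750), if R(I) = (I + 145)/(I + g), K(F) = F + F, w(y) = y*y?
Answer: 99/4529123 ≈ 2.1859e-5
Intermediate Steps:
w(y) = y²
K(F) = 2*F
g = -81 (g = -56 - 1*5² = -56 - 1*25 = -56 - 25 = -81)
R(I) = (145 + I)/(-81 + I) (R(I) = (I + 145)/(I - 81) = (145 + I)/(-81 + I))
1/(R(K(-9)) + 45750) = 1/((145 + 2*(-9))/(-81 + 2*(-9)) + 45750) = 1/((145 - 18)/(-81 - 18) + 45750) = 1/(127/(-99) + 45750) = 1/(-1/99*127 + 45750) = 1/(-127/99 + 45750) = 1/(4529123/99) = 99/4529123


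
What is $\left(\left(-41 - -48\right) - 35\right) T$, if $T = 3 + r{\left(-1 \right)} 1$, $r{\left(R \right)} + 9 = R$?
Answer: $196$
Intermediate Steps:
$r{\left(R \right)} = -9 + R$
$T = -7$ ($T = 3 + \left(-9 - 1\right) 1 = 3 - 10 = -7$)
$\left(\left(-41 - -48\right) - 35\right) T = \left(\left(-41 - -48\right) - 35\right) \left(-7\right) = \left(\left(-41 + 48\right) - 35\right) \left(-7\right) = \left(7 - 35\right) \left(-7\right) = \left(-28\right) \left(-7\right) = 196$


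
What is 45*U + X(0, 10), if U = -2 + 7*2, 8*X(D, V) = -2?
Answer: 2159/4 ≈ 539.75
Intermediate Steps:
X(D, V) = -¼ (X(D, V) = (⅛)*(-2) = -¼)
U = 12 (U = -2 + 14 = 12)
45*U + X(0, 10) = 45*12 - ¼ = 540 - ¼ = 2159/4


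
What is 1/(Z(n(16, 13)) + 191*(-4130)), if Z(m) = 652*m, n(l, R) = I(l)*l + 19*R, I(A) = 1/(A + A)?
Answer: -1/627460 ≈ -1.5937e-6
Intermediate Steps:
I(A) = 1/(2*A)
n(l, R) = ½ + 19*R (n(l, R) = (1/(2*l))*l + 19*R = ½ + 19*R)
1/(Z(n(16, 13)) + 191*(-4130)) = 1/(652*(½ + 19*13) + 191*(-4130)) = 1/(652*(½ + 247) - 788830) = 1/(652*(495/2) - 788830) = 1/(161370 - 788830) = 1/(-627460) = -1/627460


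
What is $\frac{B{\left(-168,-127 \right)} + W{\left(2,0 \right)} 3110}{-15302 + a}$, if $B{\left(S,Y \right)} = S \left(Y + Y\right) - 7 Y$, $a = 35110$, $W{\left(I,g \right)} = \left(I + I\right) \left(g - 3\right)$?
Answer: $\frac{6241}{19808} \approx 0.31507$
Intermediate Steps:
$W{\left(I,g \right)} = 2 I \left(-3 + g\right)$
$B{\left(S,Y \right)} = - 7 Y + 2 S Y$ ($B{\left(S,Y \right)} = S 2 Y - 7 Y = 2 S Y - 7 Y = - 7 Y + 2 S Y$)
$\frac{B{\left(-168,-127 \right)} + W{\left(2,0 \right)} 3110}{-15302 + a} = \frac{- 127 \left(-7 + 2 \left(-168\right)\right) + 2 \cdot 2 \left(-3 + 0\right) 3110}{-15302 + 35110} = \frac{- 127 \left(-7 - 336\right) + 2 \cdot 2 \left(-3\right) 3110}{19808} = \left(\left(-127\right) \left(-343\right) - 37320\right) \frac{1}{19808} = \left(43561 - 37320\right) \frac{1}{19808} = 6241 \cdot \frac{1}{19808} = \frac{6241}{19808}$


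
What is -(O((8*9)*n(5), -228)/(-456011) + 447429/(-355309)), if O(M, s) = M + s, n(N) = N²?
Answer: 1561764057/1236830629 ≈ 1.2627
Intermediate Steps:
-(O((8*9)*n(5), -228)/(-456011) + 447429/(-355309)) = -(((8*9)*5² - 228)/(-456011) + 447429/(-355309)) = -((72*25 - 228)*(-1/456011) + 447429*(-1/355309)) = -((1800 - 228)*(-1/456011) - 447429/355309) = -(1572*(-1/456011) - 447429/355309) = -(-12/3481 - 447429/355309) = -1*(-1561764057/1236830629) = 1561764057/1236830629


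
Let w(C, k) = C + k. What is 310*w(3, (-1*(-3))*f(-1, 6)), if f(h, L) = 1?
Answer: 1860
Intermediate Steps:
310*w(3, (-1*(-3))*f(-1, 6)) = 310*(3 - 1*(-3)*1) = 310*(3 + 3*1) = 310*(3 + 3) = 310*6 = 1860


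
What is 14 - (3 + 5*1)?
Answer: 6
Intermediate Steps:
14 - (3 + 5*1) = 14 - (3 + 5) = 14 - 1*8 = 14 - 8 = 6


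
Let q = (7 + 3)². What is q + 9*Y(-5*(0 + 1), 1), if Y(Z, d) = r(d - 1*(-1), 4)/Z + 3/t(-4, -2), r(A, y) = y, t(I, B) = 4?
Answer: 1991/20 ≈ 99.550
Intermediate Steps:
q = 100 (q = 10² = 100)
Y(Z, d) = ¾ + 4/Z (Y(Z, d) = 4/Z + 3/4 = 4/Z + 3*(¼) = 4/Z + ¾ = ¾ + 4/Z)
q + 9*Y(-5*(0 + 1), 1) = 100 + 9*(¾ + 4/((-5*(0 + 1)))) = 100 + 9*(¾ + 4/((-5*1))) = 100 + 9*(¾ + 4/(-5)) = 100 + 9*(¾ + 4*(-⅕)) = 100 + 9*(¾ - ⅘) = 100 + 9*(-1/20) = 100 - 9/20 = 1991/20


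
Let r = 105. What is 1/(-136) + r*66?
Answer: 942479/136 ≈ 6930.0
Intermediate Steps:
1/(-136) + r*66 = 1/(-136) + 105*66 = -1/136 + 6930 = 942479/136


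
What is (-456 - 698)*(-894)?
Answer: 1031676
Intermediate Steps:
(-456 - 698)*(-894) = -1154*(-894) = 1031676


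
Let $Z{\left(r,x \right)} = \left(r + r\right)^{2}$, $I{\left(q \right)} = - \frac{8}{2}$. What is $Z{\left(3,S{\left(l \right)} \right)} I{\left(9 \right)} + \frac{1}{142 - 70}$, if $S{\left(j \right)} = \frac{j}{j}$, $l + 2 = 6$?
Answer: $- \frac{10367}{72} \approx -143.99$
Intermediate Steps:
$l = 4$ ($l = -2 + 6 = 4$)
$S{\left(j \right)} = 1$
$I{\left(q \right)} = -4$ ($I{\left(q \right)} = \left(-8\right) \frac{1}{2} = -4$)
$Z{\left(r,x \right)} = 4 r^{2}$ ($Z{\left(r,x \right)} = \left(2 r\right)^{2} = 4 r^{2}$)
$Z{\left(3,S{\left(l \right)} \right)} I{\left(9 \right)} + \frac{1}{142 - 70} = 4 \cdot 3^{2} \left(-4\right) + \frac{1}{142 - 70} = 4 \cdot 9 \left(-4\right) + \frac{1}{142 - 70} = 36 \left(-4\right) + \frac{1}{72} = -144 + \frac{1}{72} = - \frac{10367}{72}$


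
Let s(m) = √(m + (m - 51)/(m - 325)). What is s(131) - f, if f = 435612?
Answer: -435612 + √1228699/97 ≈ -4.3560e+5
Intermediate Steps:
s(m) = √(m + (-51 + m)/(-325 + m))
s(131) - f = √((-51 + 131 + 131*(-325 + 131))/(-325 + 131)) - 1*435612 = √((-51 + 131 + 131*(-194))/(-194)) - 435612 = √(-(-51 + 131 - 25414)/194) - 435612 = √(-1/194*(-25334)) - 435612 = √(12667/97) - 435612 = √1228699/97 - 435612 = -435612 + √1228699/97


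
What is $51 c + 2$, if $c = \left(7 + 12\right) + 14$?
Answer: $1685$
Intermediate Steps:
$c = 33$ ($c = 19 + 14 = 33$)
$51 c + 2 = 51 \cdot 33 + 2 = 1683 + 2 = 1685$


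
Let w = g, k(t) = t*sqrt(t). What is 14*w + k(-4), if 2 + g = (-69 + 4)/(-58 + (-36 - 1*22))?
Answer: -1169/58 - 8*I ≈ -20.155 - 8.0*I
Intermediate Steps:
k(t) = t**(3/2)
g = -167/116 (g = -2 + (-69 + 4)/(-58 + (-36 - 1*22)) = -2 - 65/(-58 + (-36 - 22)) = -2 - 65/(-58 - 58) = -2 - 65/(-116) = -2 - 65*(-1/116) = -2 + 65/116 = -167/116 ≈ -1.4397)
w = -167/116 ≈ -1.4397
14*w + k(-4) = 14*(-167/116) + (-4)**(3/2) = -1169/58 - 8*I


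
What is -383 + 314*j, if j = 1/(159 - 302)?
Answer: -55083/143 ≈ -385.20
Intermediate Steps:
j = -1/143 (j = 1/(-143) = -1/143 ≈ -0.0069930)
-383 + 314*j = -383 + 314*(-1/143) = -383 - 314/143 = -55083/143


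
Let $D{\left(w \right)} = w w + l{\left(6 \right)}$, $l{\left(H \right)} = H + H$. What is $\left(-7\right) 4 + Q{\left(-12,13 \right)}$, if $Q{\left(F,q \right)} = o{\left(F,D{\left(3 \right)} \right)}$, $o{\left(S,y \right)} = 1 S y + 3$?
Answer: $-277$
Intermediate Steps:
$l{\left(H \right)} = 2 H$
$D{\left(w \right)} = 12 + w^{2}$ ($D{\left(w \right)} = w w + 2 \cdot 6 = w^{2} + 12 = 12 + w^{2}$)
$o{\left(S,y \right)} = 3 + S y$ ($o{\left(S,y \right)} = S y + 3 = 3 + S y$)
$Q{\left(F,q \right)} = 3 + 21 F$ ($Q{\left(F,q \right)} = 3 + F \left(12 + 3^{2}\right) = 3 + F \left(12 + 9\right) = 3 + F 21 = 3 + 21 F$)
$\left(-7\right) 4 + Q{\left(-12,13 \right)} = \left(-7\right) 4 + \left(3 + 21 \left(-12\right)\right) = -28 + \left(3 - 252\right) = -28 - 249 = -277$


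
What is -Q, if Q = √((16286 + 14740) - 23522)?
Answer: -4*√469 ≈ -86.626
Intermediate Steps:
Q = 4*√469 (Q = √(31026 - 23522) = √7504 = 4*√469 ≈ 86.626)
-Q = -4*√469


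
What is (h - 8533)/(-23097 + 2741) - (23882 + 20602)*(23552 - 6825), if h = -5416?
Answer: -15146571203059/20356 ≈ -7.4408e+8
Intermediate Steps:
(h - 8533)/(-23097 + 2741) - (23882 + 20602)*(23552 - 6825) = (-5416 - 8533)/(-23097 + 2741) - (23882 + 20602)*(23552 - 6825) = -13949/(-20356) - 44484*16727 = -13949*(-1/20356) - 1*744083868 = 13949/20356 - 744083868 = -15146571203059/20356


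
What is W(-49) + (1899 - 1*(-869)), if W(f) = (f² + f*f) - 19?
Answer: 7551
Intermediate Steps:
W(f) = -19 + 2*f² (W(f) = (f² + f²) - 19 = 2*f² - 19 = -19 + 2*f²)
W(-49) + (1899 - 1*(-869)) = (-19 + 2*(-49)²) + (1899 - 1*(-869)) = (-19 + 2*2401) + (1899 + 869) = (-19 + 4802) + 2768 = 4783 + 2768 = 7551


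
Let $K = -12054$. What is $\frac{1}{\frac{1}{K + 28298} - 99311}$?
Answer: $- \frac{16244}{1613207883} \approx -1.0069 \cdot 10^{-5}$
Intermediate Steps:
$\frac{1}{\frac{1}{K + 28298} - 99311} = \frac{1}{\frac{1}{-12054 + 28298} - 99311} = \frac{1}{\frac{1}{16244} - 99311} = \frac{1}{- \frac{1613207883}{16244}} = - \frac{16244}{1613207883}$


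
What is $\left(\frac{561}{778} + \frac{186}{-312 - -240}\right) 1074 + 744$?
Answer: $- \frac{977215}{778} \approx -1256.1$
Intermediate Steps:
$\left(\frac{561}{778} + \frac{186}{-312 - -240}\right) 1074 + 744 = \left(561 \cdot \frac{1}{778} + \frac{186}{-312 + 240}\right) 1074 + 744 = \left(\frac{561}{778} + \frac{186}{-72}\right) 1074 + 744 = \left(\frac{561}{778} + 186 \left(- \frac{1}{72}\right)\right) 1074 + 744 = \left(\frac{561}{778} - \frac{31}{12}\right) 1074 + 744 = \left(- \frac{8693}{4668}\right) 1074 + 744 = - \frac{1556047}{778} + 744 = - \frac{977215}{778}$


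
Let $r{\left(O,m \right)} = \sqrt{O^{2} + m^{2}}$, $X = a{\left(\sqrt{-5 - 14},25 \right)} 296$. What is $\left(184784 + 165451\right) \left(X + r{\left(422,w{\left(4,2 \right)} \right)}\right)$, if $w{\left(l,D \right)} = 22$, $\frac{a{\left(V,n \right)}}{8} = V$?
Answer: $700470 \sqrt{44642} + 829356480 i \sqrt{19} \approx 1.48 \cdot 10^{8} + 3.6151 \cdot 10^{9} i$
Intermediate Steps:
$a{\left(V,n \right)} = 8 V$
$X = 2368 i \sqrt{19}$ ($X = 8 \sqrt{-5 - 14} \cdot 296 = 8 \sqrt{-19} \cdot 296 = 8 i \sqrt{19} \cdot 296 = 2368 i \sqrt{19} \approx 10322.0 i$)
$\left(184784 + 165451\right) \left(X + r{\left(422,w{\left(4,2 \right)} \right)}\right) = \left(184784 + 165451\right) \left(2368 i \sqrt{19} + \sqrt{422^{2} + 22^{2}}\right) = 350235 \left(2368 i \sqrt{19} + \sqrt{178084 + 484}\right) = 350235 \left(2368 i \sqrt{19} + \sqrt{178568}\right) = 350235 \left(2368 i \sqrt{19} + 2 \sqrt{44642}\right) = 350235 \left(2 \sqrt{44642} + 2368 i \sqrt{19}\right) = 700470 \sqrt{44642} + 829356480 i \sqrt{19}$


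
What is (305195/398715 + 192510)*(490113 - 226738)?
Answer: 4043171279585375/79743 ≈ 5.0703e+10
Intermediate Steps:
(305195/398715 + 192510)*(490113 - 226738) = (305195*(1/398715) + 192510)*263375 = (61039/79743 + 192510)*263375 = (15351385969/79743)*263375 = 4043171279585375/79743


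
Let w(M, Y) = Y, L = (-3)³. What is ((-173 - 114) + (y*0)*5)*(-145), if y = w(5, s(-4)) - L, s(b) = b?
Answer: 41615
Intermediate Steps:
L = -27
y = 23 (y = -4 - 1*(-27) = -4 + 27 = 23)
((-173 - 114) + (y*0)*5)*(-145) = ((-173 - 114) + (23*0)*5)*(-145) = (-287 + 0*5)*(-145) = (-287 + 0)*(-145) = -287*(-145) = 41615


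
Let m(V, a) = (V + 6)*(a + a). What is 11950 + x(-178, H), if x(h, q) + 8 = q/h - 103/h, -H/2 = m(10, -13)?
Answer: 2124947/178 ≈ 11938.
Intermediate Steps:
m(V, a) = 2*a*(6 + V) (m(V, a) = (6 + V)*(2*a) = 2*a*(6 + V))
H = 832 (H = -4*(-13)*(6 + 10) = -4*(-13)*16 = -2*(-416) = 832)
x(h, q) = -8 - 103/h + q/h (x(h, q) = -8 + (q/h - 103/h) = -8 + (-103/h + q/h) = -8 - 103/h + q/h)
11950 + x(-178, H) = 11950 + (-103 + 832 - 8*(-178))/(-178) = 11950 - (-103 + 832 + 1424)/178 = 11950 - 1/178*2153 = 11950 - 2153/178 = 2124947/178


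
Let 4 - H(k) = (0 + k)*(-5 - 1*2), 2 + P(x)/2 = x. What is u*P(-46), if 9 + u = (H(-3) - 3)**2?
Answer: -37536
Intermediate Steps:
P(x) = -4 + 2*x
H(k) = 4 + 7*k (H(k) = 4 - (0 + k)*(-5 - 1*2) = 4 - k*(-5 - 2) = 4 - k*(-7) = 4 - (-7)*k = 4 + 7*k)
u = 391 (u = -9 + ((4 + 7*(-3)) - 3)**2 = -9 + ((4 - 21) - 3)**2 = -9 + (-17 - 3)**2 = -9 + (-20)**2 = -9 + 400 = 391)
u*P(-46) = 391*(-4 + 2*(-46)) = 391*(-4 - 92) = 391*(-96) = -37536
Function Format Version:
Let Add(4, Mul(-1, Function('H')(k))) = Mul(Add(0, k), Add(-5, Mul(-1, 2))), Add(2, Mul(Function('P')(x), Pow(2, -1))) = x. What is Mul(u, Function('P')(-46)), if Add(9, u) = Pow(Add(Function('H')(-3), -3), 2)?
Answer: -37536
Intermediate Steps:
Function('P')(x) = Add(-4, Mul(2, x))
Function('H')(k) = Add(4, Mul(7, k)) (Function('H')(k) = Add(4, Mul(-1, Mul(Add(0, k), Add(-5, Mul(-1, 2))))) = Add(4, Mul(-1, Mul(k, Add(-5, -2)))) = Add(4, Mul(-1, Mul(k, -7))) = Add(4, Mul(-1, Mul(-7, k))) = Add(4, Mul(7, k)))
u = 391 (u = Add(-9, Pow(Add(Add(4, Mul(7, -3)), -3), 2)) = Add(-9, Pow(Add(Add(4, -21), -3), 2)) = Add(-9, Pow(Add(-17, -3), 2)) = Add(-9, Pow(-20, 2)) = Add(-9, 400) = 391)
Mul(u, Function('P')(-46)) = Mul(391, Add(-4, Mul(2, -46))) = Mul(391, Add(-4, -92)) = Mul(391, -96) = -37536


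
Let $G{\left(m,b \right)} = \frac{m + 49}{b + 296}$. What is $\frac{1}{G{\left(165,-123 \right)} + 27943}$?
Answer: $\frac{173}{4834353} \approx 3.5786 \cdot 10^{-5}$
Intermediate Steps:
$G{\left(m,b \right)} = \frac{49 + m}{296 + b}$
$\frac{1}{G{\left(165,-123 \right)} + 27943} = \frac{1}{\frac{49 + 165}{296 - 123} + 27943} = \frac{1}{\frac{1}{173} \cdot 214 + 27943} = \frac{1}{\frac{214}{173} + 27943} = \frac{1}{\frac{4834353}{173}} = \frac{173}{4834353}$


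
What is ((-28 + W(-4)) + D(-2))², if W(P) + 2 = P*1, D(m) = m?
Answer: 1296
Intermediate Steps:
W(P) = -2 + P (W(P) = -2 + P*1 = -2 + P)
((-28 + W(-4)) + D(-2))² = ((-28 + (-2 - 4)) - 2)² = ((-28 - 6) - 2)² = (-34 - 2)² = (-36)² = 1296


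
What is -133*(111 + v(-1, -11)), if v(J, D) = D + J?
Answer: -13167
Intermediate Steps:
-133*(111 + v(-1, -11)) = -133*(111 + (-11 - 1)) = -133*(111 - 12) = -133*99 = -13167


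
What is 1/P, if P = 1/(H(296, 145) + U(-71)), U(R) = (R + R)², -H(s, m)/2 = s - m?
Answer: 19862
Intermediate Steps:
H(s, m) = -2*s + 2*m (H(s, m) = -2*(s - m) = -2*s + 2*m)
U(R) = 4*R² (U(R) = (2*R)² = 4*R²)
P = 1/19862 (P = 1/((-2*296 + 2*145) + 4*(-71)²) = 1/((-592 + 290) + 4*5041) = 1/(-302 + 20164) = 1/19862 ≈ 5.0347e-5)
1/P = 1/(1/19862) = 19862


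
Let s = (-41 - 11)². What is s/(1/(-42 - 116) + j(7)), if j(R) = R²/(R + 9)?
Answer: 3417856/3863 ≈ 884.77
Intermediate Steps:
s = 2704 (s = (-52)² = 2704)
j(R) = R²/(9 + R)
s/(1/(-42 - 116) + j(7)) = 2704/(1/(-42 - 116) + 7²/(9 + 7)) = 2704/(1/(-158) + 49/16) = 2704/(-1/158 + 49*(1/16)) = 2704/(-1/158 + 49/16) = 2704/(3863/1264) = 2704*(1264/3863) = 3417856/3863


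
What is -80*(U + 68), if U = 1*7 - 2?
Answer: -5840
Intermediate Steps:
U = 5 (U = 7 - 2 = 5)
-80*(U + 68) = -80*(5 + 68) = -80*73 = -5840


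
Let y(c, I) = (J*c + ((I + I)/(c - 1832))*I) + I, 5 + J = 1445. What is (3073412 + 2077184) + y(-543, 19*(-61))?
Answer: 545798227/125 ≈ 4.3664e+6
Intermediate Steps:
J = 1440 (J = -5 + 1445 = 1440)
y(c, I) = I + 1440*c + 2*I²/(-1832 + c) (y(c, I) = (1440*c + ((I + I)/(c - 1832))*I) + I = (1440*c + ((2*I)/(-1832 + c))*I) + I = (1440*c + (2*I/(-1832 + c))*I) + I = (1440*c + 2*I²/(-1832 + c)) + I = I + 1440*c + 2*I²/(-1832 + c))
(3073412 + 2077184) + y(-543, 19*(-61)) = (3073412 + 2077184) + (-2638080*(-543) - 34808*(-61) + 2*(19*(-61))² + 1440*(-543)² + (19*(-61))*(-543))/(-1832 - 543) = 5150596 + (1432477440 - 1832*(-1159) + 2*(-1159)² + 1440*294849 - 1159*(-543))/(-2375) = 5150596 - (1432477440 + 2123288 + 2*1343281 + 424582560 + 629337)/2375 = 5150596 - (1432477440 + 2123288 + 2686562 + 424582560 + 629337)/2375 = 5150596 - 1/2375*1862499187 = 5150596 - 98026273/125 = 545798227/125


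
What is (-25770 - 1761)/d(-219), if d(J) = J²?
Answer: -3059/5329 ≈ -0.57403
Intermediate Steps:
(-25770 - 1761)/d(-219) = (-25770 - 1761)/((-219)²) = -27531/47961 = -27531*1/47961 = -3059/5329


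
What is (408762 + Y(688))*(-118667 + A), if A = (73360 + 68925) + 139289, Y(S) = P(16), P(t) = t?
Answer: 66592797646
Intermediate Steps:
Y(S) = 16
A = 281574 (A = 142285 + 139289 = 281574)
(408762 + Y(688))*(-118667 + A) = (408762 + 16)*(-118667 + 281574) = 408778*162907 = 66592797646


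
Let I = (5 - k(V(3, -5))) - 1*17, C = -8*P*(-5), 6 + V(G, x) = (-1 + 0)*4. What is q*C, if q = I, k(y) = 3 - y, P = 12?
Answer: -12000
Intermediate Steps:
V(G, x) = -10 (V(G, x) = -6 + (-1 + 0)*4 = -6 - 1*4 = -6 - 4 = -10)
C = 480 (C = -8*12*(-5) = -96*(-5) = 480)
I = -25 (I = (5 - (3 - 1*(-10))) - 1*17 = (5 - (3 + 10)) - 17 = (5 - 1*13) - 17 = (5 - 13) - 17 = -8 - 17 = -25)
q = -25
q*C = -25*480 = -12000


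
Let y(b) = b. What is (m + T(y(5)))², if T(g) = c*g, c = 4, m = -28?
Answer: 64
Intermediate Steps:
T(g) = 4*g
(m + T(y(5)))² = (-28 + 4*5)² = (-28 + 20)² = (-8)² = 64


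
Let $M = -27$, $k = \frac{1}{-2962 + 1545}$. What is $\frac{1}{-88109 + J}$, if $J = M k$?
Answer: $- \frac{1417}{124850426} \approx -1.135 \cdot 10^{-5}$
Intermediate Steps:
$k = - \frac{1}{1417}$ ($k = \frac{1}{-1417} = - \frac{1}{1417} \approx -0.00070572$)
$J = \frac{27}{1417}$ ($J = \left(-27\right) \left(- \frac{1}{1417}\right) = \frac{27}{1417} \approx 0.019054$)
$\frac{1}{-88109 + J} = \frac{1}{-88109 + \frac{27}{1417}} = \frac{1}{- \frac{124850426}{1417}} = - \frac{1417}{124850426}$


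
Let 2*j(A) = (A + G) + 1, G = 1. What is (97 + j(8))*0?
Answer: 0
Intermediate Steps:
j(A) = 1 + A/2 (j(A) = ((A + 1) + 1)/2 = ((1 + A) + 1)/2 = (2 + A)/2 = 1 + A/2)
(97 + j(8))*0 = (97 + (1 + (1/2)*8))*0 = (97 + (1 + 4))*0 = (97 + 5)*0 = 102*0 = 0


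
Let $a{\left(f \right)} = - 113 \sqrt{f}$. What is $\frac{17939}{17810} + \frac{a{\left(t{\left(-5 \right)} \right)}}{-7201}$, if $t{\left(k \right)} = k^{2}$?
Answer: $\frac{139241389}{128249810} \approx 1.0857$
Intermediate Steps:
$\frac{17939}{17810} + \frac{a{\left(t{\left(-5 \right)} \right)}}{-7201} = \frac{17939}{17810} + \frac{\left(-113\right) \sqrt{\left(-5\right)^{2}}}{-7201} = 17939 \cdot \frac{1}{17810} + - 113 \sqrt{25} \left(- \frac{1}{7201}\right) = \frac{17939}{17810} + \left(-113\right) 5 \left(- \frac{1}{7201}\right) = \frac{17939}{17810} - - \frac{565}{7201} = \frac{17939}{17810} + \frac{565}{7201} = \frac{139241389}{128249810}$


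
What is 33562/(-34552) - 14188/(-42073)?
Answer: -460915125/726853148 ≈ -0.63412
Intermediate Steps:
33562/(-34552) - 14188/(-42073) = 33562*(-1/34552) - 14188*(-1/42073) = -16781/17276 + 14188/42073 = -460915125/726853148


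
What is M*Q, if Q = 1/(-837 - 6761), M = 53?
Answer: -53/7598 ≈ -0.0069755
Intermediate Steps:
Q = -1/7598 (Q = 1/(-7598) = -1/7598 ≈ -0.00013161)
M*Q = 53*(-1/7598) = -53/7598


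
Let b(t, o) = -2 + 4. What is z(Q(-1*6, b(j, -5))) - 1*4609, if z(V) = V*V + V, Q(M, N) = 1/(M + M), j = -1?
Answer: -663707/144 ≈ -4609.1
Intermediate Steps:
b(t, o) = 2
Q(M, N) = 1/(2*M)
z(V) = V + V² (z(V) = V² + V = V + V²)
z(Q(-1*6, b(j, -5))) - 1*4609 = (1/(2*((-1*6))))*(1 + 1/(2*((-1*6)))) - 1*4609 = ((½)/(-6))*(1 + (½)/(-6)) - 4609 = ((½)*(-⅙))*(1 + (½)*(-⅙)) - 4609 = -(1 - 1/12)/12 - 4609 = -1/12*11/12 - 4609 = -11/144 - 4609 = -663707/144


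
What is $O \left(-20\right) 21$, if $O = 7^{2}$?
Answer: $-20580$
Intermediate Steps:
$O = 49$
$O \left(-20\right) 21 = 49 \left(-20\right) 21 = \left(-980\right) 21 = -20580$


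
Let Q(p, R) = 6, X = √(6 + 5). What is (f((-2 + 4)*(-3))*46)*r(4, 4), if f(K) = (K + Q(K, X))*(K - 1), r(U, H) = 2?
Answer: 0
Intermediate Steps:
X = √11 ≈ 3.3166
f(K) = (-1 + K)*(6 + K) (f(K) = (K + 6)*(K - 1) = (6 + K)*(-1 + K) = (-1 + K)*(6 + K))
(f((-2 + 4)*(-3))*46)*r(4, 4) = ((-6 + ((-2 + 4)*(-3))² + 5*((-2 + 4)*(-3)))*46)*2 = ((-6 + (2*(-3))² + 5*(2*(-3)))*46)*2 = ((-6 + (-6)² + 5*(-6))*46)*2 = ((-6 + 36 - 30)*46)*2 = (0*46)*2 = 0*2 = 0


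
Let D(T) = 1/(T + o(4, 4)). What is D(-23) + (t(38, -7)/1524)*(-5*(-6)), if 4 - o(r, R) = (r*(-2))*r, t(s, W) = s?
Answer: 1362/1651 ≈ 0.82495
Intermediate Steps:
o(r, R) = 4 + 2*r**2 (o(r, R) = 4 - r*(-2)*r = 4 - (-2*r)*r = 4 - (-2)*r**2 = 4 + 2*r**2)
D(T) = 1/(36 + T) (D(T) = 1/(T + (4 + 2*4**2)) = 1/(T + (4 + 2*16)) = 1/(T + (4 + 32)) = 1/(T + 36) = 1/(36 + T))
D(-23) + (t(38, -7)/1524)*(-5*(-6)) = 1/(36 - 23) + (38/1524)*(-5*(-6)) = 1/13 + (38*(1/1524))*30 = 1/13 + (19/762)*30 = 1/13 + 95/127 = 1362/1651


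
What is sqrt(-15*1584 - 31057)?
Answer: I*sqrt(54817) ≈ 234.13*I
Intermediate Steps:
sqrt(-15*1584 - 31057) = sqrt(-23760 - 31057) = sqrt(-54817) = I*sqrt(54817)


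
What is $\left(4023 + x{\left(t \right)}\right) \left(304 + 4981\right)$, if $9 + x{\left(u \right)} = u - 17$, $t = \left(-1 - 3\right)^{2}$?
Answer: $21208705$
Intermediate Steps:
$t = 16$ ($t = \left(-4\right)^{2} = 16$)
$x{\left(u \right)} = -26 + u$ ($x{\left(u \right)} = -9 + \left(u - 17\right) = -9 + \left(-17 + u\right) = -26 + u$)
$\left(4023 + x{\left(t \right)}\right) \left(304 + 4981\right) = \left(4023 + \left(-26 + 16\right)\right) \left(304 + 4981\right) = \left(4023 - 10\right) 5285 = 4013 \cdot 5285 = 21208705$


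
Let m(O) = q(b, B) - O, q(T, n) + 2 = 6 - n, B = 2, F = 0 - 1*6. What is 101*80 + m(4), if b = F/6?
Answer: 8078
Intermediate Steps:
F = -6 (F = 0 - 6 = -6)
b = -1 (b = -6/6 = -6*⅙ = -1)
q(T, n) = 4 - n (q(T, n) = -2 + (6 - n) = 4 - n)
m(O) = 2 - O (m(O) = (4 - 1*2) - O = (4 - 2) - O = 2 - O)
101*80 + m(4) = 101*80 + (2 - 1*4) = 8080 + (2 - 4) = 8080 - 2 = 8078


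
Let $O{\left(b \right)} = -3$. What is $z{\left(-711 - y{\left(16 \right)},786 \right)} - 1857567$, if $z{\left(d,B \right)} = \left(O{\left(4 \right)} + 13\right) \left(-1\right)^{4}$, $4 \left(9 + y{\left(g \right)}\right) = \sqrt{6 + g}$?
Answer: $-1857557$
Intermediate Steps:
$y{\left(g \right)} = -9 + \frac{\sqrt{6 + g}}{4}$
$z{\left(d,B \right)} = 10$ ($z{\left(d,B \right)} = \left(-3 + 13\right) \left(-1\right)^{4} = 10 \cdot 1 = 10$)
$z{\left(-711 - y{\left(16 \right)},786 \right)} - 1857567 = 10 - 1857567 = -1857557$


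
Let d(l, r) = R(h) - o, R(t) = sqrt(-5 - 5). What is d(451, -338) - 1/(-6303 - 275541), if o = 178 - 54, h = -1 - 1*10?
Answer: -34948655/281844 + I*sqrt(10) ≈ -124.0 + 3.1623*I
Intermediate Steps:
h = -11 (h = -1 - 10 = -11)
R(t) = I*sqrt(10) (R(t) = sqrt(-10) = I*sqrt(10))
o = 124
d(l, r) = -124 + I*sqrt(10) (d(l, r) = I*sqrt(10) - 1*124 = I*sqrt(10) - 124 = -124 + I*sqrt(10))
d(451, -338) - 1/(-6303 - 275541) = (-124 + I*sqrt(10)) - 1/(-6303 - 275541) = (-124 + I*sqrt(10)) - 1/(-281844) = (-124 + I*sqrt(10)) - 1*(-1/281844) = (-124 + I*sqrt(10)) + 1/281844 = -34948655/281844 + I*sqrt(10)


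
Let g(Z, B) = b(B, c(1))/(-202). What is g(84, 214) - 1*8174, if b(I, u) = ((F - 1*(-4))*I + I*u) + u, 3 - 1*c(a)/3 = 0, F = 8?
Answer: -1655651/202 ≈ -8196.3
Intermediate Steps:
c(a) = 9 (c(a) = 9 - 3*0 = 9 + 0 = 9)
b(I, u) = u + 12*I + I*u (b(I, u) = ((8 - 1*(-4))*I + I*u) + u = ((8 + 4)*I + I*u) + u = (12*I + I*u) + u = u + 12*I + I*u)
g(Z, B) = -9/202 - 21*B/202 (g(Z, B) = (9 + 12*B + B*9)/(-202) = (9 + 12*B + 9*B)*(-1/202) = (9 + 21*B)*(-1/202) = -9/202 - 21*B/202)
g(84, 214) - 1*8174 = (-9/202 - 21/202*214) - 1*8174 = (-9/202 - 2247/101) - 8174 = -4503/202 - 8174 = -1655651/202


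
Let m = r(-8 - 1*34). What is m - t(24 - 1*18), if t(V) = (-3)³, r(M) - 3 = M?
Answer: -12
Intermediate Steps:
r(M) = 3 + M
t(V) = -27
m = -39 (m = 3 + (-8 - 1*34) = 3 + (-8 - 34) = 3 - 42 = -39)
m - t(24 - 1*18) = -39 - 1*(-27) = -39 + 27 = -12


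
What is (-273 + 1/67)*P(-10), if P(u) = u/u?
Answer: -18290/67 ≈ -272.98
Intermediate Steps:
P(u) = 1
(-273 + 1/67)*P(-10) = (-273 + 1/67)*1 = -18290/67*1 = -18290/67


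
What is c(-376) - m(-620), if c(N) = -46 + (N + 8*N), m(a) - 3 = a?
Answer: -2813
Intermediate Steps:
m(a) = 3 + a
c(N) = -46 + 9*N
c(-376) - m(-620) = (-46 + 9*(-376)) - (3 - 620) = (-46 - 3384) - 1*(-617) = -3430 + 617 = -2813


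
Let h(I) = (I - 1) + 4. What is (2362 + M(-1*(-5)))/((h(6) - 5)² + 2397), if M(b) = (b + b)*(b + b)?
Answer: 2462/2413 ≈ 1.0203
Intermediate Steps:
h(I) = 3 + I (h(I) = (-1 + I) + 4 = 3 + I)
M(b) = 4*b² (M(b) = (2*b)*(2*b) = 4*b²)
(2362 + M(-1*(-5)))/((h(6) - 5)² + 2397) = (2362 + 4*(-1*(-5))²)/(((3 + 6) - 5)² + 2397) = (2362 + 4*5²)/((9 - 5)² + 2397) = (2362 + 4*25)/(4² + 2397) = (2362 + 100)/(16 + 2397) = 2462/2413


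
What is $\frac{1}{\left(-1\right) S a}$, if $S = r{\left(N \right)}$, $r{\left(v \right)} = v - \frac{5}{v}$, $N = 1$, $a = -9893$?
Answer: $- \frac{1}{39572} \approx -2.527 \cdot 10^{-5}$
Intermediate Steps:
$r{\left(v \right)} = v - \frac{5}{v}$
$S = -4$ ($S = 1 - \frac{5}{1} = 1 - 5 = -4$)
$\frac{1}{\left(-1\right) S a} = \frac{1}{\left(-1\right) \left(\left(-4\right) \left(-9893\right)\right)} = \frac{1}{\left(-1\right) 39572} = \frac{1}{-39572} = - \frac{1}{39572}$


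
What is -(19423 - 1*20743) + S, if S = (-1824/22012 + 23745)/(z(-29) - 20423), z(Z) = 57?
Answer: 147807141081/112074098 ≈ 1318.8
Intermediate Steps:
S = -130668279/112074098 (S = (-1824/22012 + 23745)/(57 - 20423) = (-1824*1/22012 + 23745)/(-20366) = (-456/5503 + 23745)*(-1/20366) = (130668279/5503)*(-1/20366) = -130668279/112074098 ≈ -1.1659)
-(19423 - 1*20743) + S = -(19423 - 1*20743) - 130668279/112074098 = -(19423 - 20743) - 130668279/112074098 = -1*(-1320) - 130668279/112074098 = 1320 - 130668279/112074098 = 147807141081/112074098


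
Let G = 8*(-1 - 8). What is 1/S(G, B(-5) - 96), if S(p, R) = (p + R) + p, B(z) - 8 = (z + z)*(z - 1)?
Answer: -1/172 ≈ -0.0058140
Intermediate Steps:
G = -72 (G = 8*(-9) = -72)
B(z) = 8 + 2*z*(-1 + z) (B(z) = 8 + (z + z)*(z - 1) = 8 + (2*z)*(-1 + z) = 8 + 2*z*(-1 + z))
S(p, R) = R + 2*p (S(p, R) = (R + p) + p = R + 2*p)
1/S(G, B(-5) - 96) = 1/(((8 - 2*(-5) + 2*(-5)²) - 96) + 2*(-72)) = 1/(((8 + 10 + 2*25) - 96) - 144) = 1/(((8 + 10 + 50) - 96) - 144) = 1/((68 - 96) - 144) = 1/(-28 - 144) = 1/(-172) = -1/172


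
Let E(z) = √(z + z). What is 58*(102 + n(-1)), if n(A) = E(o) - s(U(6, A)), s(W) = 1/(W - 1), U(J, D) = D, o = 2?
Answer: 6061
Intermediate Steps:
E(z) = √2*√z (E(z) = √(2*z) = √2*√z)
s(W) = 1/(-1 + W)
n(A) = 2 - 1/(-1 + A) (n(A) = √2*√2 - 1/(-1 + A) = 2 - 1/(-1 + A))
58*(102 + n(-1)) = 58*(102 + (-3 + 2*(-1))/(-1 - 1)) = 58*(102 + (-3 - 2)/(-2)) = 58*(102 - ½*(-5)) = 58*(102 + 5/2) = 58*(209/2) = 6061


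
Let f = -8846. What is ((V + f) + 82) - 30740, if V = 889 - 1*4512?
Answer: -43127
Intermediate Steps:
V = -3623 (V = 889 - 4512 = -3623)
((V + f) + 82) - 30740 = ((-3623 - 8846) + 82) - 30740 = (-12469 + 82) - 30740 = -12387 - 30740 = -43127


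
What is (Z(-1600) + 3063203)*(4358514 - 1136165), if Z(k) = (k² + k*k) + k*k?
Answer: 34618349443847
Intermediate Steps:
Z(k) = 3*k² (Z(k) = (k² + k²) + k² = 2*k² + k² = 3*k²)
(Z(-1600) + 3063203)*(4358514 - 1136165) = (3*(-1600)² + 3063203)*(4358514 - 1136165) = (3*2560000 + 3063203)*3222349 = (7680000 + 3063203)*3222349 = 10743203*3222349 = 34618349443847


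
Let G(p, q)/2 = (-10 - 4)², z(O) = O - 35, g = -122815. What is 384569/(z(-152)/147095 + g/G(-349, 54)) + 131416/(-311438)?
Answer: -493459016615308396/401878387910593 ≈ -1227.9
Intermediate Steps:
z(O) = -35 + O
G(p, q) = 392 (G(p, q) = 2*(-10 - 4)² = 2*(-14)² = 2*196 = 392)
384569/(z(-152)/147095 + g/G(-349, 54)) + 131416/(-311438) = 384569/((-35 - 152)/147095 - 122815/392) + 131416/(-311438) = 384569/(-187*1/147095 - 122815*1/392) + 131416*(-1/311438) = 384569/(-187/147095 - 17545/56) - 65708/155719 = 384569/(-2580792247/8237320) - 65708/155719 = 384569*(-8237320/2580792247) - 65708/155719 = -3167817915080/2580792247 - 65708/155719 = -493459016615308396/401878387910593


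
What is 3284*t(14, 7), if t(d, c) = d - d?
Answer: 0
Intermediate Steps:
t(d, c) = 0
3284*t(14, 7) = 3284*0 = 0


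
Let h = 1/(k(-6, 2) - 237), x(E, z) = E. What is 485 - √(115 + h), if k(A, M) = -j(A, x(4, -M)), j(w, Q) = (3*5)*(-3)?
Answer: 485 - √66237/24 ≈ 474.28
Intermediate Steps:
j(w, Q) = -45 (j(w, Q) = 15*(-3) = -45)
k(A, M) = 45 (k(A, M) = -1*(-45) = 45)
h = -1/192 (h = 1/(45 - 237) = 1/(-192) = -1/192 ≈ -0.0052083)
485 - √(115 + h) = 485 - √(115 - 1/192) = 485 - √(22079/192) = 485 - √66237/24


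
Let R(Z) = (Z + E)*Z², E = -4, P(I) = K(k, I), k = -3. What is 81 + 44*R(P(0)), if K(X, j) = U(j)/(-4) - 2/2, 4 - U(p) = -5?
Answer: -52615/16 ≈ -3288.4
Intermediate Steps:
U(p) = 9 (U(p) = 4 - 1*(-5) = 4 + 5 = 9)
K(X, j) = -13/4 (K(X, j) = 9/(-4) - 2/2 = 9*(-¼) - 2*½ = -9/4 - 1 = -13/4)
P(I) = -13/4
R(Z) = Z²*(-4 + Z) (R(Z) = (Z - 4)*Z² = (-4 + Z)*Z² = Z²*(-4 + Z))
81 + 44*R(P(0)) = 81 + 44*((-13/4)²*(-4 - 13/4)) = 81 + 44*((169/16)*(-29/4)) = 81 + 44*(-4901/64) = 81 - 53911/16 = -52615/16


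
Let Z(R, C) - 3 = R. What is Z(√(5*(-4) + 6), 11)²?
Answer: (3 + I*√14)² ≈ -5.0 + 22.45*I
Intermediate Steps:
Z(R, C) = 3 + R
Z(√(5*(-4) + 6), 11)² = (3 + √(5*(-4) + 6))² = (3 + √(-20 + 6))² = (3 + √(-14))² = (3 + I*√14)²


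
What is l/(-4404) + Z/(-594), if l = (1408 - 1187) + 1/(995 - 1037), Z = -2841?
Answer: 9629281/2034648 ≈ 4.7327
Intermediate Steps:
l = 9281/42 (l = 221 + 1/(-42) = 221 - 1/42 = 9281/42 ≈ 220.98)
l/(-4404) + Z/(-594) = (9281/42)/(-4404) - 2841/(-594) = (9281/42)*(-1/4404) - 2841*(-1/594) = -9281/184968 + 947/198 = 9629281/2034648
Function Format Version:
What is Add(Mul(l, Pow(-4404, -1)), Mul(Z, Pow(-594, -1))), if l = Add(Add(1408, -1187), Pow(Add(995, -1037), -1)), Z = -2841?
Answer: Rational(9629281, 2034648) ≈ 4.7327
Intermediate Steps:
l = Rational(9281, 42) (l = Add(221, Pow(-42, -1)) = Add(221, Rational(-1, 42)) = Rational(9281, 42) ≈ 220.98)
Add(Mul(l, Pow(-4404, -1)), Mul(Z, Pow(-594, -1))) = Add(Mul(Rational(9281, 42), Pow(-4404, -1)), Mul(-2841, Pow(-594, -1))) = Add(Mul(Rational(9281, 42), Rational(-1, 4404)), Mul(-2841, Rational(-1, 594))) = Add(Rational(-9281, 184968), Rational(947, 198)) = Rational(9629281, 2034648)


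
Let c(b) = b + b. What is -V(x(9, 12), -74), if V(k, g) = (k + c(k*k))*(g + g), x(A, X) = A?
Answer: 25308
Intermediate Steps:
c(b) = 2*b
V(k, g) = 2*g*(k + 2*k**2) (V(k, g) = (k + 2*(k*k))*(g + g) = (k + 2*k**2)*(2*g) = 2*g*(k + 2*k**2))
-V(x(9, 12), -74) = -2*(-74)*9*(1 + 2*9) = -2*(-74)*9*(1 + 18) = -2*(-74)*9*19 = -1*(-25308) = 25308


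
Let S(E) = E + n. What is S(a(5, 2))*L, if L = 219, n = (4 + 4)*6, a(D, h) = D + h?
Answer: 12045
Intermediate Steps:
n = 48 (n = 8*6 = 48)
S(E) = 48 + E (S(E) = E + 48 = 48 + E)
S(a(5, 2))*L = (48 + (5 + 2))*219 = (48 + 7)*219 = 55*219 = 12045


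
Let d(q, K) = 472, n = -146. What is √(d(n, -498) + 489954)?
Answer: √490426 ≈ 700.30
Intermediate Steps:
√(d(n, -498) + 489954) = √(472 + 489954) = √490426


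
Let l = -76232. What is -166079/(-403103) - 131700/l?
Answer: 16437299857/7682336974 ≈ 2.1396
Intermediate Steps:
-166079/(-403103) - 131700/l = -166079/(-403103) - 131700/(-76232) = -166079*(-1/403103) - 131700*(-1/76232) = 166079/403103 + 32925/19058 = 16437299857/7682336974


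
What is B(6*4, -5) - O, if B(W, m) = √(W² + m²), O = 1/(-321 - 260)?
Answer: 1/581 + √601 ≈ 24.517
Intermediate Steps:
O = -1/581 (O = 1/(-581) = -1/581 ≈ -0.0017212)
B(6*4, -5) - O = √((6*4)² + (-5)²) - 1*(-1/581) = √(24² + 25) + 1/581 = √(576 + 25) + 1/581 = √601 + 1/581 = 1/581 + √601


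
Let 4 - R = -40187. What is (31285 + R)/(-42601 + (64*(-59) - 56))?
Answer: -71476/46433 ≈ -1.5393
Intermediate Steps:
R = 40191 (R = 4 - 1*(-40187) = 4 + 40187 = 40191)
(31285 + R)/(-42601 + (64*(-59) - 56)) = (31285 + 40191)/(-42601 + (64*(-59) - 56)) = 71476/(-42601 + (-3776 - 56)) = 71476/(-42601 - 3832) = 71476/(-46433) = 71476*(-1/46433) = -71476/46433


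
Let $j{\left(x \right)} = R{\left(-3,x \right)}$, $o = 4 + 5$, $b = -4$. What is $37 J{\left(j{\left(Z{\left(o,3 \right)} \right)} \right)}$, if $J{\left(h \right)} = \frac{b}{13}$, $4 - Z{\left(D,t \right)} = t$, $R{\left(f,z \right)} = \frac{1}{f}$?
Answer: $- \frac{148}{13} \approx -11.385$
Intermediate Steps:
$o = 9$
$Z{\left(D,t \right)} = 4 - t$
$j{\left(x \right)} = - \frac{1}{3}$ ($j{\left(x \right)} = \frac{1}{-3} = - \frac{1}{3}$)
$J{\left(h \right)} = - \frac{4}{13}$
$37 J{\left(j{\left(Z{\left(o,3 \right)} \right)} \right)} = 37 \left(- \frac{4}{13}\right) = - \frac{148}{13}$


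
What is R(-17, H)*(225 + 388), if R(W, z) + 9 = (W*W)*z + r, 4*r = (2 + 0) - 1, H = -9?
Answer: -6399107/4 ≈ -1.5998e+6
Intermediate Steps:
r = 1/4 (r = ((2 + 0) - 1)/4 = (2 - 1)/4 = (1/4)*1 = 1/4 ≈ 0.25000)
R(W, z) = -35/4 + z*W**2 (R(W, z) = -9 + ((W*W)*z + 1/4) = -9 + (W**2*z + 1/4) = -9 + (z*W**2 + 1/4) = -9 + (1/4 + z*W**2) = -35/4 + z*W**2)
R(-17, H)*(225 + 388) = (-35/4 - 9*(-17)**2)*(225 + 388) = (-35/4 - 9*289)*613 = (-35/4 - 2601)*613 = -10439/4*613 = -6399107/4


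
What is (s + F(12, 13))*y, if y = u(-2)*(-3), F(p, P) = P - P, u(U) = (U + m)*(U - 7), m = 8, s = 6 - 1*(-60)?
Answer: 10692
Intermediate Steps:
s = 66 (s = 6 + 60 = 66)
u(U) = (-7 + U)*(8 + U) (u(U) = (U + 8)*(U - 7) = (8 + U)*(-7 + U) = (-7 + U)*(8 + U))
F(p, P) = 0
y = 162 (y = (-56 - 2 + (-2)²)*(-3) = (-56 - 2 + 4)*(-3) = -54*(-3) = 162)
(s + F(12, 13))*y = (66 + 0)*162 = 66*162 = 10692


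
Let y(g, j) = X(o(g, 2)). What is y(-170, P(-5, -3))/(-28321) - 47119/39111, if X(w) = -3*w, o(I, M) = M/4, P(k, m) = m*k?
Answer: -2668797065/2215325262 ≈ -1.2047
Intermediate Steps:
P(k, m) = k*m
o(I, M) = M/4 (o(I, M) = M*(¼) = M/4)
y(g, j) = -3/2 (y(g, j) = -3*2/4 = -3*½ = -3/2)
y(-170, P(-5, -3))/(-28321) - 47119/39111 = -3/2/(-28321) - 47119/39111 = -3/2*(-1/28321) - 47119*1/39111 = 3/56642 - 47119/39111 = -2668797065/2215325262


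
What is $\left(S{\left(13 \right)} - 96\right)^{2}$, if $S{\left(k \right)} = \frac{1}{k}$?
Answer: $\frac{1555009}{169} \approx 9201.2$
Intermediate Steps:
$\left(S{\left(13 \right)} - 96\right)^{2} = \left(\frac{1}{13} - 96\right)^{2} = \left(- \frac{1247}{13}\right)^{2} = \frac{1555009}{169}$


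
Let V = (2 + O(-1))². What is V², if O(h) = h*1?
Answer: 1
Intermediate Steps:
O(h) = h
V = 1 (V = (2 - 1)² = 1² = 1)
V² = 1² = 1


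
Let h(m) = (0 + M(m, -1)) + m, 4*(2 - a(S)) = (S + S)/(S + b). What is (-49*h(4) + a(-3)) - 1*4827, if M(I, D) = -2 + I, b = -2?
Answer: -51193/10 ≈ -5119.3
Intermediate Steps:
a(S) = 2 - S/(2*(-2 + S)) (a(S) = 2 - (S + S)/(4*(S - 2)) = 2 - 2*S/(4*(-2 + S)) = 2 - S/(2*(-2 + S)))
h(m) = -2 + 2*m (h(m) = (0 + (-2 + m)) + m = (-2 + m) + m = -2 + 2*m)
(-49*h(4) + a(-3)) - 1*4827 = (-49*(-2 + 2*4) + (-8 + 3*(-3))/(2*(-2 - 3))) - 1*4827 = (-49*(-2 + 8) + (½)*(-8 - 9)/(-5)) - 4827 = (-49*6 + (½)*(-⅕)*(-17)) - 4827 = (-294 + 17/10) - 4827 = -2923/10 - 4827 = -51193/10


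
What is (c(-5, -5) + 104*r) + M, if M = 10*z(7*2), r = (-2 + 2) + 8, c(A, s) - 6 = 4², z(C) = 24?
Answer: 1094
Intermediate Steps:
c(A, s) = 22 (c(A, s) = 6 + 4² = 6 + 16 = 22)
r = 8 (r = 0 + 8 = 8)
M = 240 (M = 10*24 = 240)
(c(-5, -5) + 104*r) + M = (22 + 104*8) + 240 = (22 + 832) + 240 = 854 + 240 = 1094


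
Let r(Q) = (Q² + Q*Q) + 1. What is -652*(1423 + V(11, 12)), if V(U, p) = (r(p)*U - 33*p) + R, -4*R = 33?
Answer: -2736933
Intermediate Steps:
R = -33/4 (R = -¼*33 = -33/4 ≈ -8.2500)
r(Q) = 1 + 2*Q² (r(Q) = (Q² + Q²) + 1 = 2*Q² + 1 = 1 + 2*Q²)
V(U, p) = -33/4 - 33*p + U*(1 + 2*p²) (V(U, p) = ((1 + 2*p²)*U - 33*p) - 33/4 = (U*(1 + 2*p²) - 33*p) - 33/4 = (-33*p + U*(1 + 2*p²)) - 33/4 = -33/4 - 33*p + U*(1 + 2*p²))
-652*(1423 + V(11, 12)) = -652*(1423 + (-33/4 + 11 - 33*12 + 2*11*12²)) = -652*(1423 + (-33/4 + 11 - 396 + 2*11*144)) = -652*(1423 + (-33/4 + 11 - 396 + 3168)) = -652*(1423 + 11099/4) = -652*16791/4 = -2736933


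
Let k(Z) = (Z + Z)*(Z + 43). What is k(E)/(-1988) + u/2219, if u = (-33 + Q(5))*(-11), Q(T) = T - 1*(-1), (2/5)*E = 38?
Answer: -2056848/157549 ≈ -13.055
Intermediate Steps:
E = 95 (E = (5/2)*38 = 95)
k(Z) = 2*Z*(43 + Z) (k(Z) = (2*Z)*(43 + Z) = 2*Z*(43 + Z))
Q(T) = 1 + T (Q(T) = T + 1 = 1 + T)
u = 297 (u = (-33 + (1 + 5))*(-11) = (-33 + 6)*(-11) = -27*(-11) = 297)
k(E)/(-1988) + u/2219 = (2*95*(43 + 95))/(-1988) + 297/2219 = (2*95*138)*(-1/1988) + 297*(1/2219) = 26220*(-1/1988) + 297/2219 = -6555/497 + 297/2219 = -2056848/157549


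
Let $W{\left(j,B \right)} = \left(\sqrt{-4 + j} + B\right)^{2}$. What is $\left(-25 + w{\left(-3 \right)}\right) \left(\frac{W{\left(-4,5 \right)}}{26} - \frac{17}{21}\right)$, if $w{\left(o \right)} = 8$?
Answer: $\frac{1445}{546} - \frac{170 i \sqrt{2}}{13} \approx 2.6465 - 18.494 i$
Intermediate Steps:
$W{\left(j,B \right)} = \left(B + \sqrt{-4 + j}\right)^{2}$
$\left(-25 + w{\left(-3 \right)}\right) \left(\frac{W{\left(-4,5 \right)}}{26} - \frac{17}{21}\right) = \left(-25 + 8\right) \left(\frac{\left(5 + \sqrt{-4 - 4}\right)^{2}}{26} - \frac{17}{21}\right) = - 17 \left(\left(5 + \sqrt{-8}\right)^{2} \cdot \frac{1}{26} - \frac{17}{21}\right) = - 17 \left(\left(5 + 2 i \sqrt{2}\right)^{2} \cdot \frac{1}{26} - \frac{17}{21}\right) = - 17 \left(\frac{\left(5 + 2 i \sqrt{2}\right)^{2}}{26} - \frac{17}{21}\right) = - 17 \left(- \frac{17}{21} + \frac{\left(5 + 2 i \sqrt{2}\right)^{2}}{26}\right) = \frac{289}{21} - \frac{17 \left(5 + 2 i \sqrt{2}\right)^{2}}{26}$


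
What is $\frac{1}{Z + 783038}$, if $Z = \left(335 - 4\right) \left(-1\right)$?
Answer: $\frac{1}{782707} \approx 1.2776 \cdot 10^{-6}$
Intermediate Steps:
$Z = -331$ ($Z = 331 \left(-1\right) = -331$)
$\frac{1}{Z + 783038} = \frac{1}{-331 + 783038} = \frac{1}{782707}$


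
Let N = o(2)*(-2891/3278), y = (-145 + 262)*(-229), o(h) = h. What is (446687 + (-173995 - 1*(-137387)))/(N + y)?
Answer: -672119481/43916618 ≈ -15.304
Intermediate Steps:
y = -26793 (y = 117*(-229) = -26793)
N = -2891/1639 (N = 2*(-2891/3278) = -2891/1639 ≈ -1.7639)
(446687 + (-173995 - 1*(-137387)))/(N + y) = (446687 + (-173995 - 1*(-137387)))/(-2891/1639 - 26793) = (446687 + (-173995 + 137387))/(-43916618/1639) = (446687 - 36608)*(-1639/43916618) = 410079*(-1639/43916618) = -672119481/43916618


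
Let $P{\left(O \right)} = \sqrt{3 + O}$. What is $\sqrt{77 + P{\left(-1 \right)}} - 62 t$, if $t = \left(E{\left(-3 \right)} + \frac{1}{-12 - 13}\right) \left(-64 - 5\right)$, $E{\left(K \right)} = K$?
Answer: $- \frac{325128}{25} + \sqrt{77 + \sqrt{2}} \approx -12996.0$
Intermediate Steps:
$t = \frac{5244}{25}$ ($t = \left(-3 + \frac{1}{-12 - 13}\right) \left(-64 - 5\right) = \left(-3 + \frac{1}{-25}\right) \left(-69\right) = \left(-3 - \frac{1}{25}\right) \left(-69\right) = \left(- \frac{76}{25}\right) \left(-69\right) = \frac{5244}{25} \approx 209.76$)
$\sqrt{77 + P{\left(-1 \right)}} - 62 t = \sqrt{77 + \sqrt{3 - 1}} - \frac{325128}{25} = \sqrt{77 + \sqrt{2}} - \frac{325128}{25} = - \frac{325128}{25} + \sqrt{77 + \sqrt{2}}$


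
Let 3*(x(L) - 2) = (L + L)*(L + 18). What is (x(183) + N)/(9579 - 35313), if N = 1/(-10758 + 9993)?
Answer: -18760859/19686510 ≈ -0.95298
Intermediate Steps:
x(L) = 2 + 2*L*(18 + L)/3 (x(L) = 2 + ((L + L)*(L + 18))/3 = 2 + ((2*L)*(18 + L))/3 = 2 + (2*L*(18 + L))/3 = 2 + 2*L*(18 + L)/3)
N = -1/765 (N = 1/(-765) = -1/765 ≈ -0.0013072)
(x(183) + N)/(9579 - 35313) = ((2 + 12*183 + (⅔)*183²) - 1/765)/(9579 - 35313) = ((2 + 2196 + (⅔)*33489) - 1/765)/(-25734) = ((2 + 2196 + 22326) - 1/765)*(-1/25734) = (24524 - 1/765)*(-1/25734) = (18760859/765)*(-1/25734) = -18760859/19686510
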